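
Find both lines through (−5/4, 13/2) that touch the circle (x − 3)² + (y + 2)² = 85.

Write the tangent as mx − y + (13/2 − m·(−5/4)) = 0 and set its distance from the centre to √85:
(17/4m − (−17/2))² = 85(m² + 1)
63m² − 68m + 12 = 0, so m = 6/7 or m = 2/9.
With m = 6/7: 6x − 7y = −53. With m = 2/9: 2x − 9y = −61.

6x − 7y = −53 and 2x − 9y = −61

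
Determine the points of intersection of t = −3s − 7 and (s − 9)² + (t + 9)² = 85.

(0, −7) and (3, −16)

Substitute t = −3s − 7:
10s² − 30s = 0  ⟹  s² − 3s = 0
s = 3 or s = 0, giving (3, −16) and (0, −7).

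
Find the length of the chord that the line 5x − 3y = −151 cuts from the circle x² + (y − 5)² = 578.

From the line, y = (151 + 5x)/3. Substituting:
34x² + 1360x + 13294 = 0  ⟹  x² + 40x + 391 = 0
x = −17 or x = −23, giving (−17, 22) and (−23, 12).
Chord length = distance between (−17, 22) and (−23, 12) = √136 = 2√34.

2√34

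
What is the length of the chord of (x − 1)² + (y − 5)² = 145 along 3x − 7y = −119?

√58

Express y = (119 + 3x)/7 and substitute into the circle:
58x² + 406x = 0  ⟹  x² + 7x = 0
x = 0 or x = −7, giving (0, 17) and (−7, 14).
|(0, 17) − (−7, 14)| = √((7)² + (3)²) = √58.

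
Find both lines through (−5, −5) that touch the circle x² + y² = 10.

x − 3y = 10 and 3x − y = −10

Let a tangent through (−5, −5) have slope m. Its distance from (0, 0) must equal √10:
[m·(5) − (5)]² = 10(m² + 1)
3m² − 10m + 3 = 0, so m = 1/3 or m = 3.
Through (−5, −5) these give x − 3y = 10 and 3x − y = −10.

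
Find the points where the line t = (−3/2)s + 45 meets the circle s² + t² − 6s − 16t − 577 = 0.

Substitute t = (90 − 3s)/2:
13s² − 468s + 2912 = 0  ⟹  s² − 36s + 224 = 0
s = 28 or s = 8, giving (28, 3) and (8, 33).

(8, 33) and (28, 3)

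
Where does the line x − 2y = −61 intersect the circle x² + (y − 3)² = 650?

Express y = (61 + x)/2 and substitute into the circle:
5x² + 110x + 425 = 0  ⟹  x² + 22x + 85 = 0
x = −5 or x = −17, giving (−5, 28) and (−17, 22).

(−17, 22) and (−5, 28)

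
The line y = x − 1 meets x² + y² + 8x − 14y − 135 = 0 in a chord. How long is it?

16√2

From the line, y = x − 1. Substituting:
2x² − 8x − 120 = 0  ⟹  x² − 4x − 60 = 0
x = 10 or x = −6, giving (10, 9) and (−6, −7).
|(10, 9) − (−6, −7)| = √((16)² + (16)²) = 16√2.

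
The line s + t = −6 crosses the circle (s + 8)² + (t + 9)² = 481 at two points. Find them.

From the line, t = −s − 6. Substituting:
2s² + 10s − 408 = 0  ⟹  s² + 5s − 204 = 0
s = 12 or s = −17, giving (12, −18) and (−17, 11).

(−17, 11) and (12, −18)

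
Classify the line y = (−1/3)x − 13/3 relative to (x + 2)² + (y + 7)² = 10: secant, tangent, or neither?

Substituting the line into the circle gives 10x² + 20x + 10 = 0.
Δ = 400 − 400 = 0.
A repeated root: the line is tangent.

tangent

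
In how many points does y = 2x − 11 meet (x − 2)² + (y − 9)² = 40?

0

d² = (2·2 − 1·9 − (11))²/5 = 256/5; r² = 40.
Since d² > r², the line lies outside the circle.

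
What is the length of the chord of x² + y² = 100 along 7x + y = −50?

Express y = −7x − 50 and substitute into the circle:
50x² + 700x + 2400 = 0  ⟹  x² + 14x + 48 = 0
x = −6 or x = −8, giving (−6, −8) and (−8, 6).
|(−6, −8) − (−8, 6)| = √((2)² + (−14)²) = 10√2.

10√2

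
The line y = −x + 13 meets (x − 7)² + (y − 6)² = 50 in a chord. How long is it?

Centre (7, 6), r² = 50. Perpendicular distance d from centre to line = |0| / √2 = 0/√2.
Chord = 2√(r² − d²) = 2·√(50) = 10√2.

10√2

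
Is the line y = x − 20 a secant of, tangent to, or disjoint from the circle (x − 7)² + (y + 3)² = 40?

d² = (1·7 − 1·(−3) − (20))²/2 = 50; r² = 40.
Since d² > r², the line lies outside the circle.

disjoint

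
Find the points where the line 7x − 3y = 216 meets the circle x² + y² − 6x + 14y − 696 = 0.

(18, −30) and (30, −2)

Express y = (−216 + 7x)/3 and substitute into the circle:
58x² − 2784x + 31320 = 0  ⟹  x² − 48x + 540 = 0
x = 30 or x = 18, giving (30, −2) and (18, −30).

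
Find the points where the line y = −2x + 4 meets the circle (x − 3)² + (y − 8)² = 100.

Substitute y = −2x + 4:
5x² + 10x − 75 = 0  ⟹  x² + 2x − 15 = 0
x = 3 or x = −5, giving (3, −2) and (−5, 14).

(−5, 14) and (3, −2)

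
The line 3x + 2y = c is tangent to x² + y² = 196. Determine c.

c = ±14√13

The line touches the circle iff its distance from (0, 0) is 14:
|3·0 + 2·0 − c| / √13 = 14
|c| = 14√13.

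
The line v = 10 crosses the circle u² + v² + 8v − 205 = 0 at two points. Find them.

(−5, 10) and (5, 10)

Substitute v = 10:
u² − 25 = 0
u = 5 or u = −5, giving (5, 10) and (−5, 10).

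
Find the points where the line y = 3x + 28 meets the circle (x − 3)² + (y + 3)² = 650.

From the line, y = 3x + 28. Substituting:
10x² + 180x + 320 = 0  ⟹  x² + 18x + 32 = 0
x = −2 or x = −16, giving (−2, 22) and (−16, −20).

(−16, −20) and (−2, 22)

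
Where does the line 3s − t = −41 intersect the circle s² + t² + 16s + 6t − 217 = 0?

Express t = 3s + 41 and substitute into the circle:
10s² + 280s + 1710 = 0  ⟹  s² + 28s + 171 = 0
s = −9 or s = −19, giving (−9, 14) and (−19, −16).

(−19, −16) and (−9, 14)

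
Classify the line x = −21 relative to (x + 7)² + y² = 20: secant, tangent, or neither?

Centre (−7, 0), r² = 20. Distance² from centre to line = (14)² = 196.
Since d² > r², the line lies outside the circle.

neither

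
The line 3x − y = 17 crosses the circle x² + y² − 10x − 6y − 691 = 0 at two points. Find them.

From the line, y = 3x − 17. Substituting:
10x² − 130x − 300 = 0  ⟹  x² − 13x − 30 = 0
x = 15 or x = −2, giving (15, 28) and (−2, −23).

(−2, −23) and (15, 28)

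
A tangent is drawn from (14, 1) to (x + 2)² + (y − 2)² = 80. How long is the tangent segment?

With centre O = (−2, 2), |OP|² = 257 and r² = 80.
By the tangent–radius right angle, tangent length = √(|PO|² − r²) = √177.

√177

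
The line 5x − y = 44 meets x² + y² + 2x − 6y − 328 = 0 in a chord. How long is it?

Centre (−1, 3), r² = 338. Perpendicular distance d from centre to line = |−52| / √26 = 52/√26.
Half the chord is √(r² − d²) = √(234), so the full chord is 6√26.

6√26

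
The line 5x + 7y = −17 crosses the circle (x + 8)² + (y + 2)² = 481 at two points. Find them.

Substitute y = (−17 − 5x)/7:
74x² + 814x − 20424 = 0  ⟹  x² + 11x − 276 = 0
x = 12 or x = −23, giving (12, −11) and (−23, 14).

(−23, 14) and (12, −11)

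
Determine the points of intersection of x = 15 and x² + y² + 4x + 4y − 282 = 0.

(15, −3) and (15, −1)

The line gives x = 15. Substituting into the circle:
y² + 4y + 3 = 0
y = −1 or y = −3, giving (15, −1) and (15, −3).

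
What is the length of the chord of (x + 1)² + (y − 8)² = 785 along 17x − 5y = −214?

The distance from (−1, 8) to the line is 157/√314, and r² = 785.
Chord = 2√(r² − d²) = 2·√(1413/2) = 3√314.

3√314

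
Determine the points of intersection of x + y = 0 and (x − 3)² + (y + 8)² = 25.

(3, −3) and (8, −8)

From the line, y = −x. Substituting:
2x² − 22x + 48 = 0  ⟹  x² − 11x + 24 = 0
x = 8 or x = 3, giving (8, −8) and (3, −3).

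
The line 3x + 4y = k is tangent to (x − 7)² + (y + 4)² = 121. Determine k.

For a tangent, require d(centre, line) = r = 11.
|3·7 + 4·(−4) − k| / √25 = 11
|k − (5)| = 11·5, so k = 60 or k = −50.

k = −50 or k = 60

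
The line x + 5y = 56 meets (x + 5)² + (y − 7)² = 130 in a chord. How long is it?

4√26

Centre (−5, 7), r² = 130. Perpendicular distance d from centre to line = |−26| / √26 = 26/√26.
Half the chord is √(r² − d²) = √(104), so the full chord is 4√26.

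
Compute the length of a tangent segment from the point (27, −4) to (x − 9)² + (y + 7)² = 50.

The centre is (9, −7) and r = 5√2. The square of the distance from P to the centre is 324 + 9 = 333.
By the tangent–radius right angle, tangent length = √(|PO|² − r²) = √283.

√283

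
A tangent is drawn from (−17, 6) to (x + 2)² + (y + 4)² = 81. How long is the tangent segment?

With centre O = (−2, −4), |OP|² = 325 and r² = 81.
Power of the point: PT² = |PO|² − r² = 244, so PT = 2√61.

2√61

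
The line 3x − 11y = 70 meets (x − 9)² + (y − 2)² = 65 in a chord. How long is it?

√130

The distance from (9, 2) to the line is 65/√130, and r² = 65.
Chord = 2√(r² − d²) = 2·√(65/2) = √130.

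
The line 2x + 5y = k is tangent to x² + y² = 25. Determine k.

Tangency holds when the distance from the centre (0, 0) to the line equals the radius 5:
|2·0 + 5·0 − k| / √29 = 5
|k| = 5√29.

k = ±5√29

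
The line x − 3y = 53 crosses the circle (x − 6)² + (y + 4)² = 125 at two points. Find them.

(8, −15) and (11, −14)

Substitute y = (−53 + x)/3:
10x² − 190x + 880 = 0  ⟹  x² − 19x + 88 = 0
x = 11 or x = 8, giving (11, −14) and (8, −15).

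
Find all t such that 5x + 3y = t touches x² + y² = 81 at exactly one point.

Tangency holds when the distance from the centre (0, 0) to the line equals the radius 9:
|5·0 + 3·0 − t| / √34 = 9
|t| = 9√34.

t = ±9√34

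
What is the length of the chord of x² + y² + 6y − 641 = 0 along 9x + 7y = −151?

4√130

Substitute y = (−151 − 9x)/7:
130x² + 2340x − 14950 = 0  ⟹  x² + 18x − 115 = 0
x = 5 or x = −23, giving (5, −28) and (−23, 8).
Chord length = distance between (5, −28) and (−23, 8) = √2080 = 4√130.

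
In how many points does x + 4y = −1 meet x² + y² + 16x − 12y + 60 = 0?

2

Centre (−8, 6), r² = 40. Distance² from centre to line = (17)²/17 = 17.
Since d² < r², the line cuts the circle twice.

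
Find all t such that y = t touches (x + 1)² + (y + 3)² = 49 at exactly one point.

The line touches the circle iff its distance from (−1, −3) is 7:
|0·(−1) + 1·(−3) − t| / √1 = 7
|t − (−3)| = 7, so t = 4 or t = −10.

t = −10 or t = 4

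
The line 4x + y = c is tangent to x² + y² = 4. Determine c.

The line touches the circle iff its distance from (0, 0) is 2:
|4·0 + 1·0 − c| / √17 = 2
|c| = 2√17.

c = ±2√17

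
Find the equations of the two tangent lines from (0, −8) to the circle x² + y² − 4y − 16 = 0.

A line y − (−8) = m(x − (0)) is tangent when its distance from (0, 2) is 2√5:
[m·(0) − (10)]² = 20(m² + 1)
m² − 4 = 0, so m = −2 or m = 2.
With m = −2: 2x + y = −8. With m = 2: 2x − y = 8.

2x + y = −8 and 2x − y = 8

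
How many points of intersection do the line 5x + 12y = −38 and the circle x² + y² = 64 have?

2

Centre (0, 0), r² = 64. Distance² from centre to line = (38)²/169 = 1444/169.
Since d² < r², the line cuts the circle twice.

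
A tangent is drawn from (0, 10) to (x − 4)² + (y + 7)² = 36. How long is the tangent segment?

Centre (4, −7), r² = 36. |PO|² = (−4)² + (17)² = 305.
The tangent meets the radius at right angles, so tangent² = |PO|² − r² = 305 − 36 = 269.

√269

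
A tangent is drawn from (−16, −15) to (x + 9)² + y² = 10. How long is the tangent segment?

With centre O = (−9, 0), |OP|² = 274 and r² = 10.
Power of the point: PT² = |PO|² − r² = 264, so PT = 2√66.

2√66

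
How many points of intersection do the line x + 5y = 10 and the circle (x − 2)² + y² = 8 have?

2

Centre (2, 0), r² = 8. Distance² from centre to line = (−8)²/26 = 32/13.
Since d² < r², the line cuts the circle twice.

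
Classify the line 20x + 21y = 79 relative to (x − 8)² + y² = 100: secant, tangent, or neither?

secant

Substituting the line into the circle gives 841x² − 10216x − 9635 = 0.
Δ = 104366656 − (−32412140) = 136778796.
Two real roots: the line is a secant.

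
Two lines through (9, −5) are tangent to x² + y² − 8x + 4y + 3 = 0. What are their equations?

A line y − (−5) = m(x − (9)) is tangent when its distance from (4, −2) is √17:
[m·(−5) − (3)]² = 17(m² + 1)
4m² + 15m − 4 = 0, so m = 1/4 or m = −4.
With m = 1/4: x − 4y = 29. With m = −4: 4x + y = 31.

x − 4y = 29 and 4x + y = 31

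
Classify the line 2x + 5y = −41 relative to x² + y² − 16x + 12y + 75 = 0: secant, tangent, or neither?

d² = (2·8 + 5·(−6) − (−41))²/29 = 729/29; r² = 25.
Since d² > r², the line lies outside the circle.

neither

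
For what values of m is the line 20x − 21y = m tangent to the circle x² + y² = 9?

m = −87 or m = 87

The line touches the circle iff its distance from (0, 0) is 3:
|20·0 − 21·0 − m| / √841 = 3
|m| = 3·29, so m = 87 or m = −87.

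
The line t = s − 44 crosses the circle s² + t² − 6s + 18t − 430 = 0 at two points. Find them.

(17, −27) and (21, −23)

Express t = s − 44 and substitute into the circle:
2s² − 76s + 714 = 0  ⟹  s² − 38s + 357 = 0
s = 21 or s = 17, giving (21, −23) and (17, −27).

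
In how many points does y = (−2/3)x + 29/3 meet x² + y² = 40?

0

d² = (2·0 + 3·0 − (29))²/13 = 841/13; r² = 40.
Since d² > r², the line lies outside the circle.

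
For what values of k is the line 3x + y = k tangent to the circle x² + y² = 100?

The line touches the circle iff its distance from (0, 0) is 10:
|3·0 + 1·0 − k| / √10 = 10
|k| = 10√10.

k = ±10√10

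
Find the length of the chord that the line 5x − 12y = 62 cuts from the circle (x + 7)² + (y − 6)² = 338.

Centre (−7, 6), r² = 338. Perpendicular distance d from centre to line = |−169| / √169 = 169/√169.
Chord = 2√(r² − d²) = 2·√(169) = 26.

26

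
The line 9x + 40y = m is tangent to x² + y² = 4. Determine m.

For a tangent, require d(centre, line) = r = 2.
|9·0 + 40·0 − m| / √1681 = 2
|m| = 2·41, so m = 82 or m = −82.

m = −82 or m = 82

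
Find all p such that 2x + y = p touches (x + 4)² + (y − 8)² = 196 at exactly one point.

Tangency holds when the distance from the centre (−4, 8) to the line equals the radius 14:
|2·(−4) + 1·8 − p| / √5 = 14
|p| = 14√5.

p = ±14√5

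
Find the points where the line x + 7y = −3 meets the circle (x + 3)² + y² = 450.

Express y = (−3 − x)/7 and substitute into the circle:
50x² + 300x − 21600 = 0  ⟹  x² + 6x − 432 = 0
x = 18 or x = −24, giving (18, −3) and (−24, 3).

(−24, 3) and (18, −3)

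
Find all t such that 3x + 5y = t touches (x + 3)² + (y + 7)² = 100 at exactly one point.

For a tangent, require d(centre, line) = r = 10.
|3·(−3) + 5·(−7) − t| / √34 = 10
|t − (−44)| = 10√34.

t = −44 ± 10√34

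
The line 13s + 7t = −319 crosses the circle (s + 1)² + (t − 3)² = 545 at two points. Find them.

(−24, −1) and (−17, −14)

From the line, t = (−319 − 13s)/7. Substituting:
218s² + 8938s + 88944 = 0  ⟹  s² + 41s + 408 = 0
s = −17 or s = −24, giving (−17, −14) and (−24, −1).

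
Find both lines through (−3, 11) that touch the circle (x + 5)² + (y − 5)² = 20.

Write the tangent as mx − y + (11 − m·(−3)) = 0 and set its distance from the centre to 2√5:
[m·(−2) − (−6)]² = 20(m² + 1)
2m² + 3m − 2 = 0, so m = 1/2 or m = −2.
With m = 1/2: x − 2y = −25. With m = −2: 2x + y = 5.

x − 2y = −25 and 2x + y = 5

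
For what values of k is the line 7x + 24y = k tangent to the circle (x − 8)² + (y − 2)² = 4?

k = 54 or k = 154

Tangency holds when the distance from the centre (8, 2) to the line equals the radius 2:
|7·8 + 24·2 − k| / √625 = 2
|k − (104)| = 2·25, so k = 154 or k = 54.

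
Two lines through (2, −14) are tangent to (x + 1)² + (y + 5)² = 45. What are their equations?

A line y − (−14) = m(x − (2)) is tangent when its distance from (−1, −5) is 3√5:
(−3m − (9))² = 45(m² + 1)
2m² − 3m − 2 = 0, so m = −1/2 or m = 2.
Through (2, −14) these give x + 2y = −26 and 2x − y = 18.

x + 2y = −26 and 2x − y = 18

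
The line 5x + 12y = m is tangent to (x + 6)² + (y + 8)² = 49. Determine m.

For a tangent, require d(centre, line) = r = 7.
|5·(−6) + 12·(−8) − m| / √169 = 7
|m − (−126)| = 7·13, so m = −35 or m = −217.

m = −217 or m = −35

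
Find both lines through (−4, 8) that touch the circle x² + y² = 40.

3x − y = −20 and x + 3y = 20

Let a tangent through (−4, 8) have slope m. Its distance from (0, 0) must equal 2√10:
(4m − (−8))² = 40(m² + 1)
3m² − 8m − 3 = 0, so m = 3 or m = −1/3.
Through (−4, 8) these give 3x − y = −20 and x + 3y = 20.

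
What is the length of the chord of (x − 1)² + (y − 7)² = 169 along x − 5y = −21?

5√26

Substitute y = (21 + x)/5:
26x² − 78x − 4004 = 0  ⟹  x² − 3x − 154 = 0
x = 14 or x = −11, giving (14, 7) and (−11, 2).
Chord length = distance between (14, 7) and (−11, 2) = √650 = 5√26.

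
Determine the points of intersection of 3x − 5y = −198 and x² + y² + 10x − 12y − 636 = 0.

(−21, 27) and (−16, 30)

Substitute y = (198 + 3x)/5:
34x² + 1258x + 11424 = 0  ⟹  x² + 37x + 336 = 0
x = −16 or x = −21, giving (−16, 30) and (−21, 27).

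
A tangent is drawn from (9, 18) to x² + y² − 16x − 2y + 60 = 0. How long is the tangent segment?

√285

Centre (8, 1), r² = 5. |PO|² = (1)² + (17)² = 290.
The tangent meets the radius at right angles, so tangent² = |PO|² − r² = 290 − 5 = 285.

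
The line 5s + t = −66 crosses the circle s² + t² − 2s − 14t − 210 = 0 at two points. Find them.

(−15, 9) and (−13, −1)

Substitute t = −5s − 66:
26s² + 728s + 5070 = 0  ⟹  s² + 28s + 195 = 0
s = −13 or s = −15, giving (−13, −1) and (−15, 9).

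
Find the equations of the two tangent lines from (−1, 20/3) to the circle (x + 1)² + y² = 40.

x + 3y = 19 and x − 3y = −21

A line y − (20/3) = m(x − (−1)) is tangent when its distance from (−1, 0) is 2√10:
[m·(0) − (−20/3)]² = 40(m² + 1)
9m² − 1 = 0, so m = −1/3 or m = 1/3.
With m = −1/3: x + 3y = 19. With m = 1/3: x − 3y = −21.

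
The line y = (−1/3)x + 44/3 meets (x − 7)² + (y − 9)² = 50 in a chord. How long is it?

4√10

From the line, y = (44 − x)/3. Substituting:
10x² − 160x + 280 = 0  ⟹  x² − 16x + 28 = 0
x = 14 or x = 2, giving (14, 10) and (2, 14).
Chord length = distance between (14, 10) and (2, 14) = √160 = 4√10.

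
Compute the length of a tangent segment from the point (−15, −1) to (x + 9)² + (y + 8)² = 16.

√69

Centre (−9, −8), r² = 16. |PO|² = (−6)² + (7)² = 85.
Power of the point: PT² = |PO|² − r² = 69, so PT = √69.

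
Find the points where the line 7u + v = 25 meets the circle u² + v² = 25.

(3, 4) and (4, −3)

Express v = −7u + 25 and substitute into the circle:
50u² − 350u + 600 = 0  ⟹  u² − 7u + 12 = 0
u = 4 or u = 3, giving (4, −3) and (3, 4).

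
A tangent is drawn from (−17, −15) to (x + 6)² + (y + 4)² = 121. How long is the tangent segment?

With centre O = (−6, −4), |OP|² = 242 and r² = 121.
Power of the point: PT² = |PO|² − r² = 121, so PT = 11.

11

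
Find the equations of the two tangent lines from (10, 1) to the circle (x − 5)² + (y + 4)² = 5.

Write the tangent as mx − y + (1 − m·(10)) = 0 and set its distance from the centre to √5:
[m·(−5) − (−5)]² = 5(m² + 1)
2m² − 5m + 2 = 0, so m = 1/2 or m = 2.
With m = 1/2: x − 2y = 8. With m = 2: 2x − y = 19.

x − 2y = 8 and 2x − y = 19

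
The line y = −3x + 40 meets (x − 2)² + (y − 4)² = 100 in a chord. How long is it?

Substitute y = −3x + 40:
10x² − 220x + 1200 = 0  ⟹  x² − 22x + 120 = 0
x = 12 or x = 10, giving (12, 4) and (10, 10).
|(12, 4) − (10, 10)| = √((2)² + (−6)²) = 2√10.

2√10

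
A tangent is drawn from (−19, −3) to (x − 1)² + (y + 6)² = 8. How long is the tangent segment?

√401

With centre O = (1, −6), |OP|² = 409 and r² = 8.
The tangent meets the radius at right angles, so tangent² = |PO|² − r² = 409 − 8 = 401.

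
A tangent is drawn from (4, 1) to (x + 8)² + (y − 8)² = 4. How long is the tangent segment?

With centre O = (−8, 8), |OP|² = 193 and r² = 4.
The tangent meets the radius at right angles, so tangent² = |PO|² − r² = 193 − 4 = 189.

3√21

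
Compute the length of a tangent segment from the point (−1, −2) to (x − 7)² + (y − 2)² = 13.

The centre is (7, 2) and r = √13. The square of the distance from P to the centre is 64 + 16 = 80.
By the tangent–radius right angle, tangent length = √(|PO|² − r²) = √67.

√67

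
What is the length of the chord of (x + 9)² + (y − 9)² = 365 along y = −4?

The distance from (−9, 9) to the line is 13, and r² = 365.
Chord = 2√(r² − d²) = 2·√(196) = 28.

28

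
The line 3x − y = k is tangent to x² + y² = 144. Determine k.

For a tangent, require d(centre, line) = r = 12.
|3·0 − 1·0 − k| / √10 = 12
|k| = 12√10.

k = ±12√10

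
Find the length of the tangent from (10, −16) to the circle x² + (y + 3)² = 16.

Centre (0, −3), r² = 16. |PO|² = (10)² + (−13)² = 269.
The tangent meets the radius at right angles, so tangent² = |PO|² − r² = 269 − 16 = 253.

√253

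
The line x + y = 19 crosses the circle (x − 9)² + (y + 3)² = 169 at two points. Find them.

(9, 10) and (22, −3)

From the line, y = −x + 19. Substituting:
2x² − 62x + 396 = 0  ⟹  x² − 31x + 198 = 0
x = 22 or x = 9, giving (22, −3) and (9, 10).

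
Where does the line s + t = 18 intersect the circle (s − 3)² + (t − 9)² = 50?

From the line, t = −s + 18. Substituting:
2s² − 24s + 40 = 0  ⟹  s² − 12s + 20 = 0
s = 10 or s = 2, giving (10, 8) and (2, 16).

(2, 16) and (10, 8)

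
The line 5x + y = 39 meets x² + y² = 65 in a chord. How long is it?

Express y = −5x + 39 and substitute into the circle:
26x² − 390x + 1456 = 0  ⟹  x² − 15x + 56 = 0
x = 8 or x = 7, giving (8, −1) and (7, 4).
|(8, −1) − (7, 4)| = √((1)² + (−5)²) = √26.

√26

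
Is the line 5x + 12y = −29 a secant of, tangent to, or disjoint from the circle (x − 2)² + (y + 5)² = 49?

d² = (5·2 + 12·(−5) − (−29))²/169 = 441/169; r² = 49.
Since d² < r², the line cuts the circle twice.

secant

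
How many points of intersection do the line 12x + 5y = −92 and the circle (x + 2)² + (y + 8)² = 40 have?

Substituting the line into the circle gives 169x² + 1348x + 1804 = 0.
Δ = 1817104 − 1219504 = 597600.
Two real roots: the line is a secant.

2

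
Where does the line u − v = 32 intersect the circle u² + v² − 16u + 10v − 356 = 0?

(6, −26) and (29, −3)

Substitute v = u − 32:
2u² − 70u + 348 = 0  ⟹  u² − 35u + 174 = 0
u = 29 or u = 6, giving (29, −3) and (6, −26).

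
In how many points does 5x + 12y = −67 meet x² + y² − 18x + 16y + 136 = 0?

Substituting the line into the circle gives 169x² − 2882x + 11209 = 0.
Δ = 8305924 − 7577284 = 728640.
Two real roots: the line is a secant.

2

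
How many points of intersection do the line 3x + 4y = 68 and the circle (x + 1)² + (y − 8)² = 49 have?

0

Substituting the line into the circle gives 25x² − 184x + 528 = 0.
Discriminant = (−184)² − 4·25·(528) = −18944 < 0.
No real roots: the line does not meet the circle.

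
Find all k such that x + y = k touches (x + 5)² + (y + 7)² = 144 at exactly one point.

k = −12 ± 12√2

The line touches the circle iff its distance from (−5, −7) is 12:
|1·(−5) + 1·(−7) − k| / √2 = 12
|k − (−12)| = 12√2.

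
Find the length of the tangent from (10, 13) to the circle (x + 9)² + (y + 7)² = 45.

With centre O = (−9, −7), |OP|² = 761 and r² = 45.
By the tangent–radius right angle, tangent length = √(|PO|² − r²) = √716 = 2√179.

2√179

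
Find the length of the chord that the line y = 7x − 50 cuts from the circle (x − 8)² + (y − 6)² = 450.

Centre (8, 6), r² = 450. Perpendicular distance d from centre to line = |0| / √50 = 0/√50.
Half the chord is √(r² − d²) = √(450), so the full chord is 30√2.

30√2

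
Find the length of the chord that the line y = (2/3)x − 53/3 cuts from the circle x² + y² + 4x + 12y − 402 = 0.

10√13

The distance from (−2, −6) to the line is 39/√13, and r² = 442.
Half the chord is √(r² − d²) = √(325), so the full chord is 10√13.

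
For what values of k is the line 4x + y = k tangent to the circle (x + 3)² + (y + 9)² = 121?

k = −21 ± 11√17

The line touches the circle iff its distance from (−3, −9) is 11:
|4·(−3) + 1·(−9) − k| / √17 = 11
|k − (−21)| = 11√17.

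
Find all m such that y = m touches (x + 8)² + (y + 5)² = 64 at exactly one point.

The line touches the circle iff its distance from (−8, −5) is 8:
|0·(−8) + 1·(−5) − m| / √1 = 8
|m − (−5)| = 8, so m = 3 or m = −13.

m = −13 or m = 3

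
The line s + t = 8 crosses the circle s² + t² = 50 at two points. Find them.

(1, 7) and (7, 1)

From the line, t = −s + 8. Substituting:
2s² − 16s + 14 = 0  ⟹  s² − 8s + 7 = 0
s = 7 or s = 1, giving (7, 1) and (1, 7).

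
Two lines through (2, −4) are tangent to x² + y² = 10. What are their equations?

Write the tangent as mx − y + (−4 − m·(2)) = 0 and set its distance from the centre to √10:
[m·(−2) − (4)]² = 10(m² + 1)
3m² − 8m − 3 = 0, so m = 3 or m = −1/3.
With m = 3: 3x − y = 10. With m = −1/3: x + 3y = −10.

3x − y = 10 and x + 3y = −10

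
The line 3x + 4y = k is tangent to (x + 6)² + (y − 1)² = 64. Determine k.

k = −54 or k = 26

The line touches the circle iff its distance from (−6, 1) is 8:
|3·(−6) + 4·1 − k| / √25 = 8
|k − (−14)| = 8·5, so k = 26 or k = −54.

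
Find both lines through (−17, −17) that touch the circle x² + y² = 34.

A line y − (−17) = m(x − (−17)) is tangent when its distance from (0, 0) is √34:
(17m − (17))² = 34(m² + 1)
15m² − 34m + 15 = 0, so m = 3/5 or m = 5/3.
Through (−17, −17) these give 3x − 5y = 34 and 5x − 3y = −34.

3x − 5y = 34 and 5x − 3y = −34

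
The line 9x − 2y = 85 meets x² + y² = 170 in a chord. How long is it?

2√85

Substitute y = (−85 + 9x)/2:
85x² − 1530x + 6545 = 0  ⟹  x² − 18x + 77 = 0
x = 11 or x = 7, giving (11, 7) and (7, −11).
Chord length = distance between (11, 7) and (7, −11) = √340 = 2√85.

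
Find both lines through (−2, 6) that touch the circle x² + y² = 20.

x + 2y = 10 and 2x − y = −10

A line y − (6) = m(x − (−2)) is tangent when its distance from (0, 0) is 2√5:
(2m − (−6))² = 20(m² + 1)
2m² − 3m − 2 = 0, so m = −1/2 or m = 2.
Through (−2, 6) these give x + 2y = 10 and 2x − y = −10.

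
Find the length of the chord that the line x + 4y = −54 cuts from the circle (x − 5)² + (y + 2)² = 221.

Express y = (−54 − x)/4 and substitute into the circle:
17x² − 68x − 1020 = 0  ⟹  x² − 4x − 60 = 0
x = 10 or x = −6, giving (10, −16) and (−6, −12).
|(10, −16) − (−6, −12)| = √((16)² + (−4)²) = 4√17.

4√17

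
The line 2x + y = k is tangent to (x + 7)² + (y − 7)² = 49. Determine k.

For a tangent, require d(centre, line) = r = 7.
|2·(−7) + 1·7 − k| / √5 = 7
|k − (−7)| = 7√5.

k = −7 ± 7√5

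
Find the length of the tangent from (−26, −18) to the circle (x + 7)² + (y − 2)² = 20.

√741

Centre (−7, 2), r² = 20. |PO|² = (−19)² + (−20)² = 761.
The tangent meets the radius at right angles, so tangent² = |PO|² − r² = 761 − 20 = 741.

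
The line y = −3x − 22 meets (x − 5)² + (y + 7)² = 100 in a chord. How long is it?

2√10

The distance from (5, −7) to the line is 30/√10, and r² = 100.
Chord = 2√(r² − d²) = 2·√(10) = 2√10.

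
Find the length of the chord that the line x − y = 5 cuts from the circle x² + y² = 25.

The distance from (0, 0) to the line is 5/√2, and r² = 25.
Half the chord is √(r² − d²) = √(25/2), so the full chord is 5√2.

5√2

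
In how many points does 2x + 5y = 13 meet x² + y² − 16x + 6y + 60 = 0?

Substituting the line into the circle gives 29x² − 512x + 2059 = 0.
Discriminant = (−512)² − 4·29·(2059) = 23300 > 0.
Two real roots: the line is a secant.

2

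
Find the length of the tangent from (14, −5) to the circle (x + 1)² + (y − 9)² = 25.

6√11

Centre (−1, 9), r² = 25. |PO|² = (15)² + (−14)² = 421.
By the tangent–radius right angle, tangent length = √(|PO|² − r²) = √396 = 6√11.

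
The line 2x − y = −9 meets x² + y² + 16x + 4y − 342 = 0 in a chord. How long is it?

Substitute y = 2x + 9:
5x² + 60x − 225 = 0  ⟹  x² + 12x − 45 = 0
x = 3 or x = −15, giving (3, 15) and (−15, −21).
|(3, 15) − (−15, −21)| = √((18)² + (36)²) = 18√5.

18√5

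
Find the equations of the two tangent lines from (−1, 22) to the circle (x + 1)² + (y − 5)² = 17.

Write the tangent as mx − y + (22 − m·(−1)) = 0 and set its distance from the centre to √17:
[m·(0) − (−17)]² = 17(m² + 1)
m² − 16 = 0, so m = 4 or m = −4.
Through (−1, 22) these give 4x − y = −26 and 4x + y = 18.

4x − y = −26 and 4x + y = 18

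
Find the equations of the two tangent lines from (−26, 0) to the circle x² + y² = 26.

x − 5y = −26 and x + 5y = −26

A line y − (0) = m(x − (−26)) is tangent when its distance from (0, 0) is √26:
(26m − (0))² = 26(m² + 1)
25m² − 1 = 0, so m = 1/5 or m = −1/5.
With m = 1/5: x − 5y = −26. With m = −1/5: x + 5y = −26.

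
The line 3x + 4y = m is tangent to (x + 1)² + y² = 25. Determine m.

m = −28 or m = 22

The line touches the circle iff its distance from (−1, 0) is 5:
|3·(−1) + 4·0 − m| / √25 = 5
|m − (−3)| = 5·5, so m = 22 or m = −28.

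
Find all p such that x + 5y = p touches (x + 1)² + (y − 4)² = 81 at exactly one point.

p = 19 ± 9√26

Tangency holds when the distance from the centre (−1, 4) to the line equals the radius 9:
|1·(−1) + 5·4 − p| / √26 = 9
|p − (19)| = 9√26.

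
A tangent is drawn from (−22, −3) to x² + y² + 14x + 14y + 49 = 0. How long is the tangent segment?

The centre is (−7, −7) and r = 7. The square of the distance from P to the centre is 225 + 16 = 241.
The tangent meets the radius at right angles, so tangent² = |PO|² − r² = 241 − 49 = 192.

8√3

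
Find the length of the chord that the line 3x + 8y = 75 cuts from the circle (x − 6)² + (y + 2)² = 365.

Centre (6, −2), r² = 365. Perpendicular distance d from centre to line = |−73| / √73 = 73/√73.
Half the chord is √(r² − d²) = √(292), so the full chord is 4√73.

4√73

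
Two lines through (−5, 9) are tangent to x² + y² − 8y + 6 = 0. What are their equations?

3x + y = −6 and x + 3y = 22

Let a tangent through (−5, 9) have slope m. Its distance from (0, 4) must equal √10:
[m·(5) − (−5)]² = 10(m² + 1)
3m² + 10m + 3 = 0, so m = −3 or m = −1/3.
With m = −3: 3x + y = −6. With m = −1/3: x + 3y = 22.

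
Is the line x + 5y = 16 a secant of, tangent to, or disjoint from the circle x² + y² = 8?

disjoint

d² = (1·0 + 5·0 − (16))²/26 = 128/13; r² = 8.
Since d² > r², the line lies outside the circle.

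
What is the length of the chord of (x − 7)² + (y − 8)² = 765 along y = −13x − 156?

3√170

The distance from (7, 8) to the line is 255/√170, and r² = 765.
Half the chord is √(r² − d²) = √(765/2), so the full chord is 3√170.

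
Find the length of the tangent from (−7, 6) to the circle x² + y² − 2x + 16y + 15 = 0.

The centre is (1, −8) and r = 5√2. The square of the distance from P to the centre is 64 + 196 = 260.
The tangent meets the radius at right angles, so tangent² = |PO|² − r² = 260 − 50 = 210.

√210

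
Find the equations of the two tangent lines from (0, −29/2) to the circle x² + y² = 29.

Let a tangent through (0, −29/2) have slope m. Its distance from (0, 0) must equal √29:
(0m − (29/2))² = 29(m² + 1)
4m² − 25 = 0, so m = −5/2 or m = 5/2.
Through (0, −29/2) these give 5x + 2y = −29 and 5x − 2y = 29.

5x + 2y = −29 and 5x − 2y = 29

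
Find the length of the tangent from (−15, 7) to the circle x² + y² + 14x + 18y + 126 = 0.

Centre (−7, −9), r² = 4. |PO|² = (−8)² + (16)² = 320.
By the tangent–radius right angle, tangent length = √(|PO|² − r²) = √316 = 2√79.

2√79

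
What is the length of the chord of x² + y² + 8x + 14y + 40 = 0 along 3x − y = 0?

Express y = 3x and substitute into the circle:
10x² + 50x + 40 = 0  ⟹  x² + 5x + 4 = 0
x = −1 or x = −4, giving (−1, −3) and (−4, −12).
Chord length = distance between (−1, −3) and (−4, −12) = √90 = 3√10.

3√10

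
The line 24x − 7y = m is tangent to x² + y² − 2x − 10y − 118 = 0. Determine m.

For a tangent, require d(centre, line) = r = 12.
|24·1 − 7·5 − m| / √625 = 12
|m − (−11)| = 12·25, so m = 289 or m = −311.

m = −311 or m = 289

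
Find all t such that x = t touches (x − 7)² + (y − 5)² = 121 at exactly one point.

Tangency holds when the distance from the centre (7, 5) to the line equals the radius 11:
|1·7 + 0·5 − t| / √1 = 11
|t − (7)| = 11, so t = 18 or t = −4.

t = −4 or t = 18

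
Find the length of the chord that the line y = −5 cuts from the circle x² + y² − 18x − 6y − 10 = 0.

Centre (9, 3), r² = 100. Perpendicular distance d from centre to line = |8| / √1 = 8.
Half the chord is √(r² − d²) = √(36), so the full chord is 12.

12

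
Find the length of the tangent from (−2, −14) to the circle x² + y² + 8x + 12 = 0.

14

With centre O = (−4, 0), |OP|² = 200 and r² = 4.
The tangent meets the radius at right angles, so tangent² = |PO|² − r² = 200 − 4 = 196.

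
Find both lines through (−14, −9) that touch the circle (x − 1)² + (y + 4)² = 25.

Let a tangent through (−14, −9) have slope m. Its distance from (1, −4) must equal 5:
[m·(15) − (5)]² = 25(m² + 1)
4m² − 3m = 0, so m = 0 or m = 3/4.
With m = 0: y = −9. With m = 3/4: 3x − 4y = −6.

y = −9 and 3x − 4y = −6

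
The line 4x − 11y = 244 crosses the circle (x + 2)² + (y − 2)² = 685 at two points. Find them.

Express y = (−244 + 4x)/11 and substitute into the circle:
137x² − 1644x − 11645 = 0  ⟹  x² − 12x − 85 = 0
x = 17 or x = −5, giving (17, −16) and (−5, −24).

(−5, −24) and (17, −16)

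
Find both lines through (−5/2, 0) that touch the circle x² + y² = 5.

A line y − (0) = m(x − (−5/2)) is tangent when its distance from (0, 0) is √5:
(5/2m − (0))² = 5(m² + 1)
m² − 4 = 0, so m = 2 or m = −2.
Through (−5/2, 0) these give 2x − y = −5 and 2x + y = −5.

2x − y = −5 and 2x + y = −5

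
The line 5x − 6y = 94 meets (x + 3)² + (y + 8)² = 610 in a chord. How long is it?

6√61

Centre (−3, −8), r² = 610. Perpendicular distance d from centre to line = |−61| / √61 = 61/√61.
Half the chord is √(r² − d²) = √(549), so the full chord is 6√61.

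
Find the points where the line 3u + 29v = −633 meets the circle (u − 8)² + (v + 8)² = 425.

Substitute v = (−633 − 3u)/29:
850u² − 11050u − 142800 = 0  ⟹  u² − 13u − 168 = 0
u = 21 or u = −8, giving (21, −24) and (−8, −21).

(−8, −21) and (21, −24)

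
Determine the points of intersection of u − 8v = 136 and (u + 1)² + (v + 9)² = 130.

(−8, −18) and (8, −16)

From the line, v = (−136 + u)/8. Substituting:
65u² − 4160 = 0  ⟹  u² − 64 = 0
u = 8 or u = −8, giving (8, −16) and (−8, −18).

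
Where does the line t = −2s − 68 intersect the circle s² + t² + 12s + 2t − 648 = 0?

From the line, t = −2s − 68. Substituting:
5s² + 280s + 3840 = 0  ⟹  s² + 56s + 768 = 0
s = −24 or s = −32, giving (−24, −20) and (−32, −4).

(−32, −4) and (−24, −20)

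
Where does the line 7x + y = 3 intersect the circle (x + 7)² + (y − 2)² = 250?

(−2, 17) and (2, −11)

Substitute y = −7x + 3:
50x² − 200 = 0  ⟹  x² − 4 = 0
x = 2 or x = −2, giving (2, −11) and (−2, 17).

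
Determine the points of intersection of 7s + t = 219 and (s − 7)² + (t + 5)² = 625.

Express t = −7s + 219 and substitute into the circle:
50s² − 3150s + 49600 = 0  ⟹  s² − 63s + 992 = 0
s = 32 or s = 31, giving (32, −5) and (31, 2).

(31, 2) and (32, −5)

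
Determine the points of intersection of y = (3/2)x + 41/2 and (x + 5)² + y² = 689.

(−25, −17) and (3, 25)

Substitute y = (41 + 3x)/2:
13x² + 286x − 975 = 0  ⟹  x² + 22x − 75 = 0
x = 3 or x = −25, giving (3, 25) and (−25, −17).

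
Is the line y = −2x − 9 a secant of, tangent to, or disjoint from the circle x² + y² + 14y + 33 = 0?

Centre (0, −7), r² = 16. Distance² from centre to line = (2)²/5 = 4/5.
Since d² < r², the line cuts the circle twice.

secant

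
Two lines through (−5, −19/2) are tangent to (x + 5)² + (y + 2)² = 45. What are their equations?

x − 2y = 14 and x + 2y = −24

Write the tangent as mx − y + (−19/2 − m·(−5)) = 0 and set its distance from the centre to 3√5:
(0m − (15/2))² = 45(m² + 1)
4m² − 1 = 0, so m = 1/2 or m = −1/2.
Through (−5, −19/2) these give x − 2y = 14 and x + 2y = −24.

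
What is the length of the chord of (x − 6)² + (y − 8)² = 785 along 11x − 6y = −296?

2√157

Centre (6, 8), r² = 785. Perpendicular distance d from centre to line = |314| / √157 = 314/√157.
Half the chord is √(r² − d²) = √(157), so the full chord is 2√157.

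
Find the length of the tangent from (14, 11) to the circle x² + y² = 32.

√285

The centre is (0, 0) and r = 4√2. The square of the distance from P to the centre is 196 + 121 = 317.
Power of the point: PT² = |PO|² − r² = 285, so PT = √285.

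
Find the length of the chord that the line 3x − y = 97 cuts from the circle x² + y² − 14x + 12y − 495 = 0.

6√10

The distance from (7, −6) to the line is 70/√10, and r² = 580.
Half the chord is √(r² − d²) = √(90), so the full chord is 6√10.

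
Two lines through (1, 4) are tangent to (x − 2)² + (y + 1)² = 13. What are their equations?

A line y − (4) = m(x − (1)) is tangent when its distance from (2, −1) is √13:
[m·(1) − (−5)]² = 13(m² + 1)
6m² − 5m − 6 = 0, so m = 3/2 or m = −2/3.
Through (1, 4) these give 3x − 2y = −5 and 2x + 3y = 14.

3x − 2y = −5 and 2x + 3y = 14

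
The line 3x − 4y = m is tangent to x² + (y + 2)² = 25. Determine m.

m = −17 or m = 33

For a tangent, require d(centre, line) = r = 5.
|3·0 − 4·(−2) − m| / √25 = 5
|m − (8)| = 5·5, so m = 33 or m = −17.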